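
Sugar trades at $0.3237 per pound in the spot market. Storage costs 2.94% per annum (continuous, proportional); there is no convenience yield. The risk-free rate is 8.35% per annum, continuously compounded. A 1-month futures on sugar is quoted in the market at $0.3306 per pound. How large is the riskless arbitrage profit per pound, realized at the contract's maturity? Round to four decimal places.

Fair futures: F* = S·e^(carry·T), with carry = (r + u) = 0.0835 + 0.0294 = 0.1129
F* = 0.3237 · e^(0.1129 × 1/12) = 0.3237 · e^0.009408 = 0.3237 × 1.009452 = $0.3268
Market $0.3306 > fair $0.3268: forward overpriced → cash-and-carry (buy spot, short the forward).
At maturity, profit = |F_mkt − F*| = |0.3306 − 0.3268| = $0.0038 per pound

$0.0038 per pound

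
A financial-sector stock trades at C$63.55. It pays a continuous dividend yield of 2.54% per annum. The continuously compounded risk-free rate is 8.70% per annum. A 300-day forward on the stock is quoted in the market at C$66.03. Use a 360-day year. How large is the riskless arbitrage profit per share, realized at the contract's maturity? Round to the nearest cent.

C$0.87 per share

Fair forward: F* = S·e^(carry·T), with carry = (r − q) = 0.0870 − 0.0254 = 0.0616
F* = 63.55 · e^(0.0616 × 300/360) = 63.55 · e^0.051333 = 63.55 × 1.052673 = C$66.8974
Market C$66.03 < fair C$66.8974: forward underpriced → reverse cash-and-carry (short spot, go long the forward).
At maturity, profit = |F_mkt − F*| = |66.03 − 66.8974| = C$0.87 per share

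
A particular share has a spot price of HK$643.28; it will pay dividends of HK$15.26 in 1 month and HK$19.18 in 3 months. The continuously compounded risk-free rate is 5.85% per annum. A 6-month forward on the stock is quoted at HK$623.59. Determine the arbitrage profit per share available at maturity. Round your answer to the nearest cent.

PV(dividends) I = 15.26·e^(−0.0585·1/12) + 19.18·e^(−0.0585·3/12) = 34.0873
Fair forward F* = (S − I)·e^(rT) = (643.28 − 34.0873)·e^0.029250 = 609.1927 × 1.029682 = 627.2748
Market HK$623.59 < fair 627.2748: forward underpriced → reverse cash-and-carry (short the stock, invest proceeds at r, pay the dividends, go long the forward).
Profit at T = |F_mkt − F*| = |623.59 − 627.2748| = HK$3.68 per share

HK$3.68 per share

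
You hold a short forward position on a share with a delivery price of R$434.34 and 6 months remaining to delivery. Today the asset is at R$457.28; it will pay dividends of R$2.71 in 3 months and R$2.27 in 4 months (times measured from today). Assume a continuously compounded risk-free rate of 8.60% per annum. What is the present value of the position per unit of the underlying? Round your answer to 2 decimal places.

PV(remaining dividends) I = 2.71·e^(−0.0860·3/12) + 2.27·e^(−0.0860·4/12) = 4.8582
Current forward F = (S − I)·e^(rT) = (457.28 − 4.8582)·e^(0.0860·6/12) = 452.4218 × 1.043938 = 472.3003
Value (long) = (F − K)·e^(−rT) = (472.3003 − 434.34) × 0.957911 = 36.3626
Short position value = −(long value) = -R$36.36

-R$36.36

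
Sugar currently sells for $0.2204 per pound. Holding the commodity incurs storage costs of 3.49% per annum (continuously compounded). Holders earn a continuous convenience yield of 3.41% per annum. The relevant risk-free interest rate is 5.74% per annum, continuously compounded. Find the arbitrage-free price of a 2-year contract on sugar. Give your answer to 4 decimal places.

Net carry = r + u − y = 0.0574 + 0.0349 − 0.0341 = 0.0582
F = S·e^((r+u−y)T) = 0.2204 · e^(0.0582 × 2) = 0.2204 · e^0.116400
= 0.2204 × 1.123445 = $0.2476 per pound

$0.2476 per pound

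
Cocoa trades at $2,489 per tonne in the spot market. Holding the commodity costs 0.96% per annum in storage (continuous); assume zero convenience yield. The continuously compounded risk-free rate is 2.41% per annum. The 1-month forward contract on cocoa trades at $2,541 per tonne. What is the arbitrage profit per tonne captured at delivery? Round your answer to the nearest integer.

Fair forward: F* = S·e^(carry·T), with carry = (r + u) = 0.0241 + 0.0096 = 0.0337
F* = 2489 · e^(0.0337 × 1/12) = 2489 · e^0.002808 = 2489 × 1.002812 = $2495.9991
Market $2541 > fair $2495.9991: forward overpriced → cash-and-carry (buy spot, short the forward).
At maturity, profit = |F_mkt − F*| = |2541 − 2495.9991| = $45 per tonne

$45 per tonne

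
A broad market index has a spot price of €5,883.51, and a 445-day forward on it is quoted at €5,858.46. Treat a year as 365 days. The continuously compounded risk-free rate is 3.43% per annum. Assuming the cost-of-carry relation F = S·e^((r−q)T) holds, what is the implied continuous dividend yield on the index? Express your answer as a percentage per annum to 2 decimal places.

3.78%

From F = S·e^((r−q)T): (r − q) = ln(F/S)/T
ln(5858.46/5883.51) = ln(0.995742) = -0.004267
(r − q) = -0.004267 / (445/365) = -0.003500
q = r − ln(F/S)/T = 0.0343 + 0.003500 = 0.037800
q = 3.78%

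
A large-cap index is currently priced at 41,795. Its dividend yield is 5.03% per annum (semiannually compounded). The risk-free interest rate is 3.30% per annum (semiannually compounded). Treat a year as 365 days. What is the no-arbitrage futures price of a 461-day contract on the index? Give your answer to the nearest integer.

F = S · (1+r/2)^(2T) / (1+q/2)^(2T)
= 41795 × 1.042206 / 1.064754 = 41795 × 0.978823
F = 40,910

40,910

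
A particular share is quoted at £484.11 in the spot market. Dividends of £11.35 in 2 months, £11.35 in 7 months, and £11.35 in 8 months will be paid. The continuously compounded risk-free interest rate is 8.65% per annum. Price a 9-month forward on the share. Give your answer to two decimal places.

PV(dividends) I = 11.35·e^(−0.0865·2/12) + 11.35·e^(−0.0865·7/12) + 11.35·e^(−0.0865·8/12)
I = 11.1875 + 10.7915 + 10.7140 = 32.6930
F = (S − I)·e^(rT) = (484.11 − 32.6930) · e^(0.0865·9/12)
= 451.4170 · e^0.064875 = 451.4170 × 1.067026 = £481.67

£481.67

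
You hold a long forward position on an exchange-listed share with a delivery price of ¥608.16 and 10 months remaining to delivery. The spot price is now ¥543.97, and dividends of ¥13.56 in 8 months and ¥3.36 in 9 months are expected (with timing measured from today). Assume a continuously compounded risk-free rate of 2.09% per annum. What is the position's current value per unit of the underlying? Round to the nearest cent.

PV(remaining dividends) I = 13.56·e^(−0.0209·8/12) + 3.36·e^(−0.0209·9/12) = 16.6801
Current forward F = (S − I)·e^(rT) = (543.97 − 16.6801)·e^(0.0209·10/12) = 527.2899 × 1.017569 = 536.5539
Value (long) = (F − K)·e^(−rT) = (536.5539 − 608.16) × 0.982734 = -70.3697
Value = -¥70.37

-¥70.37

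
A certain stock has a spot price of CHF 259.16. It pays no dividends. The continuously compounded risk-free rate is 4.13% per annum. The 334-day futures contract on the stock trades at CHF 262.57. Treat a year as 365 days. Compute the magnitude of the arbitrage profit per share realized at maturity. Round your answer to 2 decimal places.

Fair futures: F* = S·e^(carry·T), with carry = r = 0.0413
F* = 259.16 · e^(0.0413 × 334/365) = 259.16 · e^0.037792 = 259.16 × 1.038515 = CHF 269.1415
Market CHF 262.57 < fair CHF 269.1415: forward underpriced → reverse cash-and-carry (short spot, go long the forward).
At maturity, profit = |F_mkt − F*| = |262.57 − 269.1415| = CHF 6.57 per share

CHF 6.57 per share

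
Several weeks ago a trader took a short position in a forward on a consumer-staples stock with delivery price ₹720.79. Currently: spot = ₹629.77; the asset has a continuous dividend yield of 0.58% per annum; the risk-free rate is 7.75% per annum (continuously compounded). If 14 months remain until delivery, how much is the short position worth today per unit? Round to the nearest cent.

₹32.96

Current fair forward for the remaining 14 months: F = S·e^((r − q)·T), (r − q) = 0.0775 − 0.0058 = 0.0717
F = 629.77 · e^(0.0717 × 14/12) = 629.77 × 1.087248 = 684.7162
Value of long forward = (F − K)·e^(−rT) = (684.7162 − 720.79) · e^(−0.0775·14/12)
= -36.0738 × 0.913550 = -32.96
Short position value = −(long value) = ₹32.96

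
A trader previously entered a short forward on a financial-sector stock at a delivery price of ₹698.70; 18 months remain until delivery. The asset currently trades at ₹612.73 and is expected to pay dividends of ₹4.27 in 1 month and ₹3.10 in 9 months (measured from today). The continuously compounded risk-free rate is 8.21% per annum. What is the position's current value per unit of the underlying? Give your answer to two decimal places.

PV(remaining dividends) I = 4.27·e^(−0.0821·1/12) + 3.10·e^(−0.0821·9/12) = 7.1558
Current forward F = (S − I)·e^(rT) = (612.73 − 7.1558)·e^(0.0821·18/12) = 605.5742 × 1.131054 = 684.9371
Value (long) = (F − K)·e^(−rT) = (684.9371 − 698.70) × 0.884131 = -12.1682
Short position value = −(long value) = ₹12.17

₹12.17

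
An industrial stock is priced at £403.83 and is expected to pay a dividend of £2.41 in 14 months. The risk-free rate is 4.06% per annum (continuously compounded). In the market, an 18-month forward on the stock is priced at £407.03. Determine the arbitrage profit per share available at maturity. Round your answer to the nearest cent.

£19.71 per share

PV(dividends) I = 2.41·e^(−0.0406·14/12) = 2.2985
Fair forward F* = (S − I)·e^(rT) = (403.83 − 2.2985)·e^0.060900 = 401.5315 × 1.062793 = 426.7449
Market £407.03 < fair 426.7449: forward underpriced → reverse cash-and-carry (short the stock, invest proceeds at r, pay the dividends, go long the forward).
Profit at T = |F_mkt − F*| = |407.03 − 426.7449| = £19.71 per share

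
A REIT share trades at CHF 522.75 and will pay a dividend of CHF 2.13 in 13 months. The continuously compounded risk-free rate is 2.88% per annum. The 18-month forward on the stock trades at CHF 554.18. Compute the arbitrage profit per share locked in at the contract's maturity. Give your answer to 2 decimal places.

PV(dividends) I = 2.13·e^(−0.0288·13/12) = 2.0646
Fair forward F* = (S − I)·e^(rT) = (522.75 − 2.0646)·e^0.043200 = 520.6854 × 1.044147 = 543.6721
Market CHF 554.18 > fair 543.6721: forward overpriced → cash-and-carry (borrow at r, buy the stock and collect the dividends, short the forward).
Profit at T = |F_mkt − F*| = |554.18 − 543.6721| = CHF 10.51 per share

CHF 10.51 per share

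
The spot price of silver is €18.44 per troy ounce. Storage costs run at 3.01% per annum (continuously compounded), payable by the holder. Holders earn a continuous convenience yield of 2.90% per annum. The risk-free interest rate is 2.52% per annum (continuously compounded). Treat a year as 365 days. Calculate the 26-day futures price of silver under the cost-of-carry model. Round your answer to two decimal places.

Net carry = r + u − y = 0.0252 + 0.0301 − 0.0290 = 0.0263
F = S·e^((r+u−y)T) = 18.44 · e^(0.0263 × 26/365) = 18.44 · e^0.001873
= 18.44 × 1.001875 = €18.47 per troy ounce

€18.47 per troy ounce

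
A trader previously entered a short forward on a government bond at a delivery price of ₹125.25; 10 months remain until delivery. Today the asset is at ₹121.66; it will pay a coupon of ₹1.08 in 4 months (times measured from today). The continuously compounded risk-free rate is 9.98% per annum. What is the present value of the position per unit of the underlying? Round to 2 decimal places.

-₹5.36

PV(remaining coupons) I = 1.08·e^(−0.0998·4/12) = 1.0447
Current forward F = (S − I)·e^(rT) = (121.66 − 1.0447)·e^(0.0998·10/12) = 120.6153 × 1.086723 = 131.0754
Value (long) = (F − K)·e^(−rT) = (131.0754 − 125.25) × 0.920198 = 5.3605
Short position value = −(long value) = -₹5.36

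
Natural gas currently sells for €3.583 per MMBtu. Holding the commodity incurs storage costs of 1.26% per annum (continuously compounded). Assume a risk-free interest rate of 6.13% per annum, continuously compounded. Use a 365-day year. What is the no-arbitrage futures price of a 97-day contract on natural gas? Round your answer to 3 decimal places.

€3.654 per MMBtu

Net carry = r + u − y = 0.0613 + 0.0126 − 0.0000 = 0.0739
F = S·e^((r+u−y)T) = 3.583 · e^(0.0739 × 97/365) = 3.583 · e^0.019639
= 3.583 × 1.019833 = €3.654 per MMBtu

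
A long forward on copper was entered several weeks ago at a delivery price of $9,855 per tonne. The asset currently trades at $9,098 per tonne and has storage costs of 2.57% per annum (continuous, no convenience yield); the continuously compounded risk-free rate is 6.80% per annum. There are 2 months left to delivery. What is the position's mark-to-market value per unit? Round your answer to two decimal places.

-$606.89 per tonne

Current fair forward for the remaining 2 months: F = S·e^((r + u)·T), (r + u) = 0.0680 + 0.0257 = 0.0937
F = 9098 · e^(0.0937 × 2/12) = 9098 × 1.01573924 = 9241.1956
Value of long forward = (F − K)·e^(−rT) = (9241.1956 − 9855) · e^(−0.0680·2/12)
= -613.8044 × 0.98873065 = -606.89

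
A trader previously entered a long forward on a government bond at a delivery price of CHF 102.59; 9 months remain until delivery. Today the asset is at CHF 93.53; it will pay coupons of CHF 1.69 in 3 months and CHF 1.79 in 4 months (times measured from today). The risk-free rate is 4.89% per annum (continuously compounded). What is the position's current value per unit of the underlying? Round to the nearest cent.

-CHF 8.80

PV(remaining coupons) I = 1.69·e^(−0.0489·3/12) + 1.79·e^(−0.0489·4/12) = 3.4305
Current forward F = (S − I)·e^(rT) = (93.53 − 3.4305)·e^(0.0489·9/12) = 90.0995 × 1.037356 = 93.4653
Value (long) = (F − K)·e^(−rT) = (93.4653 − 102.59) × 0.963989 = -8.7961
Value = -CHF 8.80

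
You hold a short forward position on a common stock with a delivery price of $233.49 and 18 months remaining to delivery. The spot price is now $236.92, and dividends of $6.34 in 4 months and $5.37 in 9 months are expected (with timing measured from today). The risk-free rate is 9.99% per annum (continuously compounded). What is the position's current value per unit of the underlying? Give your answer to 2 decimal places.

PV(remaining dividends) I = 6.34·e^(−0.0999·4/12) + 5.37·e^(−0.0999·9/12) = 11.1147
Current forward F = (S − I)·e^(rT) = (236.92 − 11.1147)·e^(0.0999·18/12) = 225.8053 × 1.161660 = 262.3090
Value (long) = (F − K)·e^(−rT) = (262.3090 − 233.49) × 0.860837 = 24.8085
Short position value = −(long value) = -$24.81

-$24.81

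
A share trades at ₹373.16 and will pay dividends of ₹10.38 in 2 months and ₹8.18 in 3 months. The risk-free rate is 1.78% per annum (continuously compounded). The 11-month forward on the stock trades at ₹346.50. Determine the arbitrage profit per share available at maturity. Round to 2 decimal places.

₹14.00 per share

PV(dividends) I = 10.38·e^(−0.0178·2/12) + 8.18·e^(−0.0178·3/12) = 18.4929
Fair forward F* = (S − I)·e^(rT) = (373.16 − 18.4929)·e^0.016317 = 354.6671 × 1.016451 = 360.5017
Market ₹346.50 < fair 360.5017: forward underpriced → reverse cash-and-carry (short the stock, invest proceeds at r, pay the dividends, go long the forward).
Profit at T = |F_mkt − F*| = |346.50 − 360.5017| = ₹14.00 per share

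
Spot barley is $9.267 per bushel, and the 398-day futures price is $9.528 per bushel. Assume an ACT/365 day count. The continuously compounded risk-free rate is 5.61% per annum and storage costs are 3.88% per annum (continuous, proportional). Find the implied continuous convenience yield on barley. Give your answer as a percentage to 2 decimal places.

F = S·e^((r+u−y)T) ⇒ (r+u−y) = ln(F/S)/T
ln(9.528/9.267) = 0.027775; /T ⇒ 0.025472
y = r + u − ln(F/S)/T = 0.0561 + 0.0388 − 0.025472 = 0.069428
y = 6.94%

6.94%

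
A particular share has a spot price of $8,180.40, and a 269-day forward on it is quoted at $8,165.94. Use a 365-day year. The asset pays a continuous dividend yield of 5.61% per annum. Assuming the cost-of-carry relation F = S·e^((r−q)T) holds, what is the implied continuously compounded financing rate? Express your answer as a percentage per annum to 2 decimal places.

5.37%

From F = S·e^((r−q)T): (r − q) = ln(F/S)/T
ln(8165.94/8180.40) = ln(0.998232) = -0.001770
(r − q) = -0.001770 / (269/365) = -0.002402
r = ln(F/S)/T + q = -0.002402 + 0.0561 = 0.053698
r = 5.37%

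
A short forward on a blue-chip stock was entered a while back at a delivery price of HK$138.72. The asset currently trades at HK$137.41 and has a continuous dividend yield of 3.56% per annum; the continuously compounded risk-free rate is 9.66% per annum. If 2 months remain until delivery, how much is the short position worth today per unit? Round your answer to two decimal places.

-HK$0.09

Current fair forward for the remaining 2 months: F = S·e^((r − q)·T), (r − q) = 0.0966 − 0.0356 = 0.0610
F = 137.41 · e^(0.0610 × 2/12) = 137.41 × 1.010219 = 138.8142
Value of long forward = (F − K)·e^(−rT) = (138.8142 − 138.72) · e^(−0.0966·2/12)
= 0.0942 × 0.984029 = 0.09
Short position value = −(long value) = -HK$0.09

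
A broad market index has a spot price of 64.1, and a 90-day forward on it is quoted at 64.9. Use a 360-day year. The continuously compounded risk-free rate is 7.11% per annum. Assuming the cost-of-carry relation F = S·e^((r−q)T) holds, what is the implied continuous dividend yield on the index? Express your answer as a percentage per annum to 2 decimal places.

From F = S·e^((r−q)T): (r − q) = ln(F/S)/T
ln(64.9/64.1) = ln(1.012480) = 0.012403
(r − q) = 0.012403 / (90/360) = 0.049612
q = r − ln(F/S)/T = 0.0711 − 0.049612 = 0.021488
q = 2.15%

2.15%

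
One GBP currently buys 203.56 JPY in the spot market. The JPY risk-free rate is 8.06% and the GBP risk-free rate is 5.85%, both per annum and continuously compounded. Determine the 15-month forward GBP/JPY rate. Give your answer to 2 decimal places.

209.26

F = S·e^((r_JPY − r_GBP)T) = 203.56 · e^((0.0806 − 0.0585) × 15/12)
= 203.56 · e^0.027625 = 203.56 × 1.028010
F = 209.26 JPY per GBP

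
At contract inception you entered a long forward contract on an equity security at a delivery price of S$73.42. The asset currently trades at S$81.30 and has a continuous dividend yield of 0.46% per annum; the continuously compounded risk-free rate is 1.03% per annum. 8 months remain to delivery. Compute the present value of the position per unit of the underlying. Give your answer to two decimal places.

Current fair forward for the remaining 8 months: F = S·e^((r − q)·T), (r − q) = 0.0103 − 0.0046 = 0.0057
F = 81.30 · e^(0.0057 × 8/12) = 81.30 × 1.003807 = 81.6095
Value of long forward = (F − K)·e^(−rT) = (81.6095 − 73.42) · e^(−0.0103·8/12)
= 8.1895 × 0.993157 = 8.13

S$8.13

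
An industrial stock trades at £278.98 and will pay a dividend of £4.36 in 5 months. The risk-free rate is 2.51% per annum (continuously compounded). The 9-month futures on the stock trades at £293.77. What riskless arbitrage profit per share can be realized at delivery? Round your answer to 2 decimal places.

PV(dividends) I = 4.36·e^(−0.0251·5/12) = 4.3146
Fair futures F* = (S − I)·e^(rT) = (278.98 − 4.3146)·e^0.018825 = 274.6654 × 1.019003 = 279.8849
Market £293.77 > fair 279.8849: forward overpriced → cash-and-carry (borrow at r, buy the stock and collect the dividends, short the forward).
Profit at T = |F_mkt − F*| = |293.77 − 279.8849| = £13.89 per share

£13.89 per share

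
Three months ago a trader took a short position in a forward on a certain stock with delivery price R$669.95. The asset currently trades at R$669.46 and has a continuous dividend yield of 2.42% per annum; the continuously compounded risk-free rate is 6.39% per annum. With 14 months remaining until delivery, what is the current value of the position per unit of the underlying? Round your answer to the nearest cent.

-R$29.00

Current fair forward for the remaining 14 months: F = S·e^((r − q)·T), (r − q) = 0.0639 − 0.0242 = 0.0397
F = 669.46 · e^(0.0397 × 14/12) = 669.46 × 1.047406 = 701.1964
Value of long forward = (F − K)·e^(−rT) = (701.1964 − 669.95) · e^(−0.0639·14/12)
= 31.2464 × 0.928161 = 29.00
Short position value = −(long value) = -R$29.00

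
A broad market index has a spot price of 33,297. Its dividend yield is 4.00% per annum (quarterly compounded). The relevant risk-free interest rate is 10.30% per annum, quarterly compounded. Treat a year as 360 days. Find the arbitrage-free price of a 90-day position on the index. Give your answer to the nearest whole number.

33,816

F = S · (1+r/4)^(4T) / (1+q/4)^(4T)
= 33297 × 1.025750 / 1.010000 = 33297 × 1.015594
F = 33,816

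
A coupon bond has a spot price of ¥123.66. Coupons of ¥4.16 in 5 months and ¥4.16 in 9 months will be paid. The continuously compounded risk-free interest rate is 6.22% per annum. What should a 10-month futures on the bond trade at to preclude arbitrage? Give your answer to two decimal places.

¥121.79

PV(coupons) I = 4.16·e^(−0.0622·5/12) + 4.16·e^(−0.0622·9/12)
I = 4.0536 + 3.9704 = 8.0240
F = (S − I)·e^(rT) = (123.66 − 8.0240) · e^(0.0622·10/12)
= 115.6360 · e^0.051833 = 115.6360 × 1.053200 = ¥121.79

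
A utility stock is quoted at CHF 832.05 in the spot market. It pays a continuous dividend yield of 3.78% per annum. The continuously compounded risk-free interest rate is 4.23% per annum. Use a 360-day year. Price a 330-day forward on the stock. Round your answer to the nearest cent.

CHF 835.49

F = S·e^((r − q)T) = 832.05 · e^((0.0423 − 0.0378) × 330/360)
= 832.05 · e^0.004125 = 832.05 × 1.004134
F = CHF 835.49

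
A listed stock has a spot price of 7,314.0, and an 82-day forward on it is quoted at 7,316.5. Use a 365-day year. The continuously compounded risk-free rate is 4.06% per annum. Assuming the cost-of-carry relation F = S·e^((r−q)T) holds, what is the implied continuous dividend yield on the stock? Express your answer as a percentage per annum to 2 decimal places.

From F = S·e^((r−q)T): (r − q) = ln(F/S)/T
ln(7316.5/7314.0) = ln(1.000342) = 0.000342
(r − q) = 0.000342 / (82/365) = 0.001522
q = r − ln(F/S)/T = 0.0406 − 0.001522 = 0.039078
q = 3.91%

3.91%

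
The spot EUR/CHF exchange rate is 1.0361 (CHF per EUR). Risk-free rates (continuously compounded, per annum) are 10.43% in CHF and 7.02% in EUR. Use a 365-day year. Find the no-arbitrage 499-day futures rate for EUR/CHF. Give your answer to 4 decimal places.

1.0855

F = S·e^((r_CHF − r_EUR)T) = 1.0361 · e^((0.1043 − 0.0702) × 499/365)
= 1.0361 · e^0.046619 = 1.0361 × 1.047723
F = 1.0855 CHF per EUR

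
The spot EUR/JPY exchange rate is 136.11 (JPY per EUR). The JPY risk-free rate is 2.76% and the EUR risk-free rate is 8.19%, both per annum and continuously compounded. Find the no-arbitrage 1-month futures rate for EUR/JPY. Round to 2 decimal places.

F = S·e^((r_JPY − r_EUR)T) = 136.11 · e^((0.0276 − 0.0819) × 1/12)
= 136.11 · e^-0.004525 = 136.11 × 0.995485
F = 135.50 JPY per EUR

135.50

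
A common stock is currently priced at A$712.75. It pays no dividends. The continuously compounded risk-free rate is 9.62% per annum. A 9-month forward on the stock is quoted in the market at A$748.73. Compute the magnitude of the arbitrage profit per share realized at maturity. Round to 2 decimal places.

Fair forward: F* = S·e^(carry·T), with carry = r = 0.0962
F* = 712.75 · e^(0.0962 × 9/12) = 712.75 · e^0.072150 = 712.75 × 1.074817 = A$766.0758
Market A$748.73 < fair A$766.0758: forward underpriced → reverse cash-and-carry (short spot, go long the forward).
At maturity, profit = |F_mkt − F*| = |748.73 − 766.0758| = A$17.35 per share

A$17.35 per share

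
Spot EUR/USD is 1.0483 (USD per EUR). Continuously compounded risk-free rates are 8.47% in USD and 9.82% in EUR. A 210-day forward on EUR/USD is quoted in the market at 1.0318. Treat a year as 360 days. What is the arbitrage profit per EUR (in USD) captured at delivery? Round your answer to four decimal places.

Fair forward: F* = S·e^(carry·T), with carry = (r_USD − r_EUR) = 0.0847 − 0.0982 = -0.0135
F* = 1.0483 · e^(-0.0135 × 210/360) = 1.0483 · e^-0.007875 = 1.0483 × 0.992156 = 1.0401
Market 1.0318 < fair 1.0401: forward underpriced → reverse cash-and-carry (short spot, go long the forward).
At maturity, profit = |F_mkt − F*| = |1.0318 − 1.0401| = 0.0083 per EUR (in USD)

0.0083 per EUR (in USD)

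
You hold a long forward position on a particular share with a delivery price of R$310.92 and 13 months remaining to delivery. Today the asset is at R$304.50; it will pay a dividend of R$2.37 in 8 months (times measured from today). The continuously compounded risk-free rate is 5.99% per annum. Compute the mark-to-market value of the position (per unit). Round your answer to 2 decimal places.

R$10.84

PV(remaining dividends) I = 2.37·e^(−0.0599·8/12) = 2.2772
Current forward F = (S − I)·e^(rT) = (304.50 − 2.2772)·e^(0.0599·13/12) = 302.2228 × 1.067043 = 322.4847
Value (long) = (F − K)·e^(−rT) = (322.4847 − 310.92) × 0.937169 = 10.8381
Value = R$10.84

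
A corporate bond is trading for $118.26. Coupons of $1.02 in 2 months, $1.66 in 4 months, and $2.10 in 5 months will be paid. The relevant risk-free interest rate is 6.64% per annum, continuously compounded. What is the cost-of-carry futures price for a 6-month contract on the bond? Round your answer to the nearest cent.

$117.42

PV(coupons) I = 1.02·e^(−0.0664·2/12) + 1.66·e^(−0.0664·4/12) + 2.10·e^(−0.0664·5/12)
I = 1.0088 + 1.6237 + 2.0427 = 4.6752
F = (S − I)·e^(rT) = (118.26 − 4.6752) · e^(0.0664·6/12)
= 113.5848 · e^0.033200 = 113.5848 × 1.033757 = $117.42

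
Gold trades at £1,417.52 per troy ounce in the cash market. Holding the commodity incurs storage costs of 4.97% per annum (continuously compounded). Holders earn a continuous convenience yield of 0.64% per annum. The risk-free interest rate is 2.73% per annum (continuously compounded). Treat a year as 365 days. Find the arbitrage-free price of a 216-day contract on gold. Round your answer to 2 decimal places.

£1,478.00 per troy ounce

Net carry = r + u − y = 0.0273 + 0.0497 − 0.0064 = 0.0706
F = S·e^((r+u−y)T) = 1417.52 · e^(0.0706 × 216/365) = 1417.52 · e^0.04177973
= 1417.52 × 1.04266479 = £1,478.00 per troy ounce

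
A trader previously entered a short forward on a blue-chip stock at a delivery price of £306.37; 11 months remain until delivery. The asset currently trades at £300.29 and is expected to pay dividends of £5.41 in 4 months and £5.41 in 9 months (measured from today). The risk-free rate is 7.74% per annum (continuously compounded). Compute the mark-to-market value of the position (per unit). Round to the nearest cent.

PV(remaining dividends) I = 5.41·e^(−0.0774·4/12) + 5.41·e^(−0.0774·9/12) = 10.3771
Current forward F = (S − I)·e^(rT) = (300.29 − 10.3771)·e^(0.0774·11/12) = 289.9129 × 1.073528 = 311.2296
Value (long) = (F − K)·e^(−rT) = (311.2296 − 306.37) × 0.931508 = 4.5268
Short position value = −(long value) = -£4.53

-£4.53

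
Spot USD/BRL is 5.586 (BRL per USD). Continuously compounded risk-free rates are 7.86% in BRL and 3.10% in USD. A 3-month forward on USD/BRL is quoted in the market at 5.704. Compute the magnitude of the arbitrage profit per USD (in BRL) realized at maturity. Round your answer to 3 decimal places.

0.051 per USD (in BRL)

Fair forward: F* = S·e^(carry·T), with carry = (r_BRL − r_USD) = 0.0786 − 0.0310 = 0.0476
F* = 5.586 · e^(0.0476 × 3/12) = 5.586 · e^0.011900 = 5.586 × 1.011971 = 5.6529
Market 5.704 > fair 5.6529: forward overpriced → cash-and-carry (buy spot, short the forward).
At maturity, profit = |F_mkt − F*| = |5.704 − 5.6529| = 0.051 per USD (in BRL)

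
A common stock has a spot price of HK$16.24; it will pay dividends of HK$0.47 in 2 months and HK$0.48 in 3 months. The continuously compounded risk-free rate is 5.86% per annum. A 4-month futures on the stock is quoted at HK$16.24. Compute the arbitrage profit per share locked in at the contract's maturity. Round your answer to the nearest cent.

PV(dividends) I = 0.47·e^(−0.0586·2/12) + 0.48·e^(−0.0586·3/12) = 0.9385
Fair futures F* = (S − I)·e^(rT) = (16.24 − 0.9385)·e^0.019533 = 15.3015 × 1.019725 = 15.6033
Market HK$16.24 > fair 15.6033: forward overpriced → cash-and-carry (borrow at r, buy the stock and collect the dividends, short the forward).
Profit at T = |F_mkt − F*| = |16.24 − 15.6033| = HK$0.64 per share

HK$0.64 per share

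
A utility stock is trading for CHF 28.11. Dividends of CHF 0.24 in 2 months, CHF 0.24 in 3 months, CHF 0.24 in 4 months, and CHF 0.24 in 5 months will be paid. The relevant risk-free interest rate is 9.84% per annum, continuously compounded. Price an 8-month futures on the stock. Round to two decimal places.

CHF 29.02

PV(dividends) I = 0.24·e^(−0.0984·2/12) + 0.24·e^(−0.0984·3/12) + 0.24·e^(−0.0984·4/12) + 0.24·e^(−0.0984·5/12)
I = 0.2361 + 0.2342 + 0.2323 + 0.2304 = 0.9330
F = (S − I)·e^(rT) = (28.11 − 0.9330) · e^(0.0984·8/12)
= 27.1770 · e^0.065600 = 27.1770 × 1.067800 = CHF 29.02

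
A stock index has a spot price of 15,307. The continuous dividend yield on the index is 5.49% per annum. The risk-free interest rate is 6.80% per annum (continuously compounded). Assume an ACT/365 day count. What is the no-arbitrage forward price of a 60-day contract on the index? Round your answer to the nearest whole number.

15,340

F = S·e^((r − q)T) = 15307 · e^((0.0680 − 0.0549) × 60/365)
= 15307 · e^0.002153 = 15307 × 1.002155
F = 15,340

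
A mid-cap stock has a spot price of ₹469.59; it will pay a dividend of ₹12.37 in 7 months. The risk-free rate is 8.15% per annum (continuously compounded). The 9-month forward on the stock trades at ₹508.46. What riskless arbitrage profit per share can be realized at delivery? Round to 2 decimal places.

₹21.81 per share

PV(dividends) I = 12.37·e^(−0.0815·7/12) = 11.7957
Fair forward F* = (S − I)·e^(rT) = (469.59 − 11.7957)·e^0.061125 = 457.7943 × 1.063032 = 486.6500
Market ₹508.46 > fair 486.6500: forward overpriced → cash-and-carry (borrow at r, buy the stock and collect the dividends, short the forward).
Profit at T = |F_mkt − F*| = |508.46 − 486.6500| = ₹21.81 per share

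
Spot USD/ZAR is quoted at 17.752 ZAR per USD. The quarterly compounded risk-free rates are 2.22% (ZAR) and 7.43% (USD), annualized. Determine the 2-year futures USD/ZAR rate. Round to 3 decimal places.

By covered interest parity, F = S · (1+r_ZAR/4)^(4T) / (1+r_USD/4)^(4T)
= 17.752 × 1.045272 / 1.158628 = 17.752 × 0.902164
F = 16.015 ZAR per USD

16.015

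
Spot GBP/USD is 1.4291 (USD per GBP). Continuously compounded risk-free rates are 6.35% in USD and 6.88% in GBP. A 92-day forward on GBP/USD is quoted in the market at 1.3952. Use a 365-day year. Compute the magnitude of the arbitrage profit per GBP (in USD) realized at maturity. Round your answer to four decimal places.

0.0320 per GBP (in USD)

Fair forward: F* = S·e^(carry·T), with carry = (r_USD − r_GBP) = 0.0635 − 0.0688 = -0.0053
F* = 1.4291 · e^(-0.0053 × 92/365) = 1.4291 · e^-0.001336 = 1.4291 × 0.998665 = 1.4272
Market 1.3952 < fair 1.4272: forward underpriced → reverse cash-and-carry (short spot, go long the forward).
At maturity, profit = |F_mkt − F*| = |1.3952 − 1.4272| = 0.0320 per GBP (in USD)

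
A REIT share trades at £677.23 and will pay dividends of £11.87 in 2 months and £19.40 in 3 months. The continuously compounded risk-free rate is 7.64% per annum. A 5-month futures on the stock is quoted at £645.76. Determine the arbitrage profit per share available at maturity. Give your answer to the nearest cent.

PV(dividends) I = 11.87·e^(−0.0764·2/12) + 19.40·e^(−0.0764·3/12) = 30.7528
Fair futures F* = (S − I)·e^(rT) = (677.23 − 30.7528)·e^0.031833 = 646.4772 × 1.032345 = 667.3875
Market £645.76 < fair 667.3875: forward underpriced → reverse cash-and-carry (short the stock, invest proceeds at r, pay the dividends, go long the forward).
Profit at T = |F_mkt − F*| = |645.76 − 667.3875| = £21.63 per share

£21.63 per share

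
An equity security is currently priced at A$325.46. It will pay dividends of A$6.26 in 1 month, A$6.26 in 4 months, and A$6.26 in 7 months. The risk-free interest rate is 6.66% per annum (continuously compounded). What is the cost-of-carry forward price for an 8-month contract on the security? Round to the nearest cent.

A$321.03

PV(dividends) I = 6.26·e^(−0.0666·1/12) + 6.26·e^(−0.0666·4/12) + 6.26·e^(−0.0666·7/12)
I = 6.2254 + 6.1226 + 6.0215 = 18.3695
F = (S − I)·e^(rT) = (325.46 − 18.3695) · e^(0.0666·8/12)
= 307.0905 · e^0.044400 = 307.0905 × 1.045400 = A$321.03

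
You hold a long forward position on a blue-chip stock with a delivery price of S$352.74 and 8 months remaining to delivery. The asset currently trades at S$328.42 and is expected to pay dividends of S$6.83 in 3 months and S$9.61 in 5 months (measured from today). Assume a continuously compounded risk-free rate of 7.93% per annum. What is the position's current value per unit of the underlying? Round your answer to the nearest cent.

PV(remaining dividends) I = 6.83·e^(−0.0793·3/12) + 9.61·e^(−0.0793·5/12) = 15.9936
Current forward F = (S − I)·e^(rT) = (328.42 − 15.9936)·e^(0.0793·8/12) = 312.4264 × 1.054289 = 329.3877
Value (long) = (F − K)·e^(−rT) = (329.3877 − 352.74) × 0.948506 = -22.1498
Value = -S$22.15

-S$22.15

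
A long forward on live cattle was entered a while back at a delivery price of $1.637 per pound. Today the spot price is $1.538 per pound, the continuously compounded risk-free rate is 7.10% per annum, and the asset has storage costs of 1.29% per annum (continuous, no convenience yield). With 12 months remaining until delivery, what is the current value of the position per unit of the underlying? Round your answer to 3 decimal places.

Current fair forward for the remaining 12 months: F = S·e^((r + u)·T), (r + u) = 0.0710 + 0.0129 = 0.0839
F = 1.538 · e^(0.0839 × 12/12) = 1.538 × 1.087520 = 1.6726
Value of long forward = (F − K)·e^(−rT) = (1.6726 − 1.637) · e^(−0.0710·12/12)
= 0.0356 × 0.931462 = 0.033

$0.033 per pound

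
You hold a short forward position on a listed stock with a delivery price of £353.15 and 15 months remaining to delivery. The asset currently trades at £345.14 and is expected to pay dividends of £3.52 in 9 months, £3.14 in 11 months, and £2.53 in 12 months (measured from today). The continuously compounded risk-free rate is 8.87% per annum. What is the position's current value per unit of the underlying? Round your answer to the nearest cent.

PV(remaining dividends) I = 3.52·e^(−0.0887·9/12) + 3.14·e^(−0.0887·11/12) + 2.53·e^(−0.0887·12/12) = 8.5035
Current forward F = (S − I)·e^(rT) = (345.14 − 8.5035)·e^(0.0887·15/12) = 336.6365 × 1.117255 = 376.1088
Value (long) = (F − K)·e^(−rT) = (376.1088 − 353.15) × 0.895051 = 20.5493
Short position value = −(long value) = -£20.55

-£20.55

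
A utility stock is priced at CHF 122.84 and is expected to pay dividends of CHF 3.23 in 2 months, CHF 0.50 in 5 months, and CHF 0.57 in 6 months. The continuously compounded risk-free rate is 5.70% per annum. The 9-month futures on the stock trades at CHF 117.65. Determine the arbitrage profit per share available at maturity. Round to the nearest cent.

CHF 6.13 per share

PV(dividends) I = 3.23·e^(−0.0570·2/12) + 0.50·e^(−0.0570·5/12) + 0.57·e^(−0.0570·6/12) = 4.2417
Fair futures F* = (S − I)·e^(rT) = (122.84 − 4.2417)·e^0.042750 = 118.5983 × 1.043677 = 123.7783
Market CHF 117.65 < fair 123.7783: forward underpriced → reverse cash-and-carry (short the stock, invest proceeds at r, pay the dividends, go long the forward).
Profit at T = |F_mkt − F*| = |117.65 − 123.7783| = CHF 6.13 per share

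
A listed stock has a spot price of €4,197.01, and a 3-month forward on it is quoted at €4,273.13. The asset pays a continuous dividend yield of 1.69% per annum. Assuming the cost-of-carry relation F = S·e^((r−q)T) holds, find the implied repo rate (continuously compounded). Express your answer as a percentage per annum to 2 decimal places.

8.88%

From F = S·e^((r−q)T): (r − q) = ln(F/S)/T
ln(4273.13/4197.01) = ln(1.018137) = 0.017974
(r − q) = 0.017974 / (3/12) = 0.071896
r = ln(F/S)/T + q = 0.071896 + 0.0169 = 0.088796
r = 8.88%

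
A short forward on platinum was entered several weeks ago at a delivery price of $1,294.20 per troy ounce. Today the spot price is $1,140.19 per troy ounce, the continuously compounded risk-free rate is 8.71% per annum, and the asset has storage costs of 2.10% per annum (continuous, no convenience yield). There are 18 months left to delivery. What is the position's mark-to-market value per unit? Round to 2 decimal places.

Current fair forward for the remaining 18 months: F = S·e^((r + u)·T), (r + u) = 0.0871 + 0.0210 = 0.1081
F = 1140.19 · e^(0.1081 × 18/12) = 1140.19 × 1.17603663 = 1340.9052
Value of long forward = (F − K)·e^(−rT) = (1340.9052 − 1294.20) · e^(−0.0871·18/12)
= 46.7052 × 0.87752485 = 40.98
Short position value = −(long value) = -$40.98

-$40.98 per troy ounce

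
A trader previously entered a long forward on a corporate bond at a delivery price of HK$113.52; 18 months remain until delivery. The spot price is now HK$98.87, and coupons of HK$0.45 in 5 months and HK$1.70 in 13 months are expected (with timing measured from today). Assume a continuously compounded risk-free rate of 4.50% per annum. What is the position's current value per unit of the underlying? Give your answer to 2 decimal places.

PV(remaining coupons) I = 0.45·e^(−0.0450·5/12) + 1.70·e^(−0.0450·13/12) = 2.0608
Current forward F = (S − I)·e^(rT) = (98.87 − 2.0608)·e^(0.0450·18/12) = 96.8092 × 1.069830 = 103.5694
Value (long) = (F − K)·e^(−rT) = (103.5694 − 113.52) × 0.934728 = -9.3011
Value = -HK$9.30

-HK$9.30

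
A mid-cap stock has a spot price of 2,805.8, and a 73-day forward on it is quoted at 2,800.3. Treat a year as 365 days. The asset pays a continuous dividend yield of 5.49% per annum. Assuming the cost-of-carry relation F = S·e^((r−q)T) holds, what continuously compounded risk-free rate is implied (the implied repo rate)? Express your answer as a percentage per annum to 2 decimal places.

4.51%

From F = S·e^((r−q)T): (r − q) = ln(F/S)/T
ln(2800.3/2805.8) = ln(0.998040) = -0.001962
(r − q) = -0.001962 / (73/365) = -0.009810
r = ln(F/S)/T + q = -0.009810 + 0.0549 = 0.045090
r = 4.51%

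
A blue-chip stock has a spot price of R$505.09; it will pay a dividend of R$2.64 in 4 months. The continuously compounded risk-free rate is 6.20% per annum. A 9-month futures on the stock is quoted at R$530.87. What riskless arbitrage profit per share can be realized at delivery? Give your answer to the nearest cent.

R$4.45 per share

PV(dividends) I = 2.64·e^(−0.0620·4/12) = 2.5860
Fair futures F* = (S − I)·e^(rT) = (505.09 − 2.5860)·e^0.046500 = 502.5040 × 1.047598 = 526.4222
Market R$530.87 > fair 526.4222: forward overpriced → cash-and-carry (borrow at r, buy the stock and collect the dividends, short the forward).
Profit at T = |F_mkt − F*| = |530.87 − 526.4222| = R$4.45 per share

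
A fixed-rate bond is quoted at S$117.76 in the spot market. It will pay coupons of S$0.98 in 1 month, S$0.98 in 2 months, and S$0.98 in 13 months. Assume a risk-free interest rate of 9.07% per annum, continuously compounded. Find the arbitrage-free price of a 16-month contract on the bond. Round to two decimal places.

S$129.71

PV(coupons) I = 0.98·e^(−0.0907·1/12) + 0.98·e^(−0.0907·2/12) + 0.98·e^(−0.0907·13/12)
I = 0.9726 + 0.9653 + 0.8883 = 2.8262
F = (S − I)·e^(rT) = (117.76 − 2.8262) · e^(0.0907·16/12)
= 114.9338 · e^0.120933 = 114.9338 × 1.128549 = S$129.71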